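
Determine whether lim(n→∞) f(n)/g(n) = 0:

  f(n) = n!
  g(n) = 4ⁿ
False

f(n) = n! is O(n!), and g(n) = 4ⁿ is O(4ⁿ).
Since O(n!) grows faster than or equal to O(4ⁿ), f(n) = o(g(n)) is false.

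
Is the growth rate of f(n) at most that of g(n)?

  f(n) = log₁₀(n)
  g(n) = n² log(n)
True

f(n) = log₁₀(n) is O(log n), and g(n) = n² log(n) is O(n² log n).
Since O(log n) ⊆ O(n² log n) (f grows no faster than g), f(n) = O(g(n)) is true.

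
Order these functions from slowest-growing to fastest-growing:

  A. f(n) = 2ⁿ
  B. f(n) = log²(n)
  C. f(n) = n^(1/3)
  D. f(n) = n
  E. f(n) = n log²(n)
B < C < D < E < A

Comparing growth rates:
B = log²(n) is O(log² n)
C = n^(1/3) is O(n^(1/3))
D = n is O(n)
E = n log²(n) is O(n log² n)
A = 2ⁿ is O(2ⁿ)

Therefore, the order from slowest to fastest is: B < C < D < E < A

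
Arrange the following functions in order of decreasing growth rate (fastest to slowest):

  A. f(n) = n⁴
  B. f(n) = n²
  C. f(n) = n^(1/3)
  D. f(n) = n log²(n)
A > B > D > C

Comparing growth rates:
A = n⁴ is O(n⁴)
B = n² is O(n²)
D = n log²(n) is O(n log² n)
C = n^(1/3) is O(n^(1/3))

Therefore, the order from fastest to slowest is: A > B > D > C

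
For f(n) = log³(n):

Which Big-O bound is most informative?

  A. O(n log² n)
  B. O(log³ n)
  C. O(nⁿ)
B

f(n) = log³(n) is O(log³ n).
All listed options are valid Big-O bounds (upper bounds),
but O(log³ n) is the tightest (smallest valid bound).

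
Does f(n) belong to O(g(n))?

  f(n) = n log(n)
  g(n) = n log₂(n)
True

f(n) = n log(n) and g(n) = n log₂(n) are both O(n log n).
Big-O permits equal growth rates (f ≤ c·g for some c), so f(n) = O(g(n)) is true.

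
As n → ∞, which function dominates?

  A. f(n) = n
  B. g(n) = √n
A

f(n) = n is O(n), while g(n) = √n is O(√n).
Since O(n) grows faster than O(√n), f(n) dominates.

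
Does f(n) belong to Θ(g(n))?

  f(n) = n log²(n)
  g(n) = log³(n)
False

f(n) = n log²(n) is O(n log² n), and g(n) = log³(n) is O(log³ n).
Since they have different growth rates, f(n) = Θ(g(n)) is false.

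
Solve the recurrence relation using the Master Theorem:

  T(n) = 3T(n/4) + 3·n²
Θ(n²)

Master Theorem: a = 3, b = 4, f(n) = 3·n².
Compute the critical exponent d = log₄(3) = 0.792.
Compare f(n) = Θ(n²) against n^d:
  k = 2 > d = 0.792, so f(n) = Ω(n^(d+ε)) — Case 3.
  Regularity: a·(n/b)^2/n^2 = a/b^2 = 3/16 < 1 ✓.
  The top-level work dominates: T(n) = Θ(f(n)) = Θ(n²).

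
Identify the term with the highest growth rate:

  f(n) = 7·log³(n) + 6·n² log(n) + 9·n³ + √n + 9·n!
9·n!

Looking at each term:
  - 7·log³(n) is O(log³ n)
  - 6·n² log(n) is O(n² log n)
  - 9·n³ is O(n³)
  - √n is O(√n)
  - 9·n! is O(n!)

The term 9·n! (O(n!)) grows fastest and dominates all others.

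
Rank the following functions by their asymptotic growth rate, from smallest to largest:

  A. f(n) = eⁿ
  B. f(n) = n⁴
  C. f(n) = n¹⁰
B < C < A

Comparing growth rates:
B = n⁴ is O(n⁴)
C = n¹⁰ is O(n¹⁰)
A = eⁿ is O(eⁿ)

Therefore, the order from slowest to fastest is: B < C < A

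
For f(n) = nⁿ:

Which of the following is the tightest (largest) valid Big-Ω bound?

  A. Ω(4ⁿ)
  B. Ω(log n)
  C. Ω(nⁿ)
C

f(n) = nⁿ is Ω(nⁿ).
All listed options are valid Big-Ω bounds (lower bounds),
but Ω(nⁿ) is the tightest (largest valid bound).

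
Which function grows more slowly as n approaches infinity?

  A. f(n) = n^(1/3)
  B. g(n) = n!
A

f(n) = n^(1/3) is O(n^(1/3)), while g(n) = n! is O(n!).
Since O(n^(1/3)) grows slower than O(n!), f(n) is dominated.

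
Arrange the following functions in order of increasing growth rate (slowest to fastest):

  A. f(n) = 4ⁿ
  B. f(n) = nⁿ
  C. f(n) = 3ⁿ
C < A < B

Comparing growth rates:
C = 3ⁿ is O(3ⁿ)
A = 4ⁿ is O(4ⁿ)
B = nⁿ is O(nⁿ)

Therefore, the order from slowest to fastest is: C < A < B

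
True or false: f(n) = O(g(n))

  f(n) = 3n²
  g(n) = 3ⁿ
True

f(n) = 3n² is O(n²), and g(n) = 3ⁿ is O(3ⁿ).
Since O(n²) ⊆ O(3ⁿ) (f grows no faster than g), f(n) = O(g(n)) is true.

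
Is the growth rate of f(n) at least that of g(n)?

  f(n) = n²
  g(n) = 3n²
True

f(n) = n² and g(n) = 3n² are both O(n²).
Big-Ω permits equal growth rates (f ≥ c·g for some c > 0), so f(n) = Ω(g(n)) is true.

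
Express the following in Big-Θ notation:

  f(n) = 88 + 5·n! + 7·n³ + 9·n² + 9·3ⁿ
Θ(n!)

Order the terms by growth rate: 88 ≺ 9·n² ≺ 7·n³ ≺ 9·3ⁿ ≺ 5·n!.
The fastest-growing term 5·n! dominates as n → ∞; dropping its constant factor gives Θ(n!).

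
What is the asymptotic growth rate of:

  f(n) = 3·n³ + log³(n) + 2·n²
Θ(n³)

Order the terms by growth rate: log³(n) ≺ 2·n² ≺ 3·n³.
The fastest-growing term 3·n³ dominates as n → ∞; dropping its constant factor gives Θ(n³).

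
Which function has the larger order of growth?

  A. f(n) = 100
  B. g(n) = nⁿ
B

f(n) = 100 is O(1), while g(n) = nⁿ is O(nⁿ).
Since O(nⁿ) grows faster than O(1), g(n) dominates.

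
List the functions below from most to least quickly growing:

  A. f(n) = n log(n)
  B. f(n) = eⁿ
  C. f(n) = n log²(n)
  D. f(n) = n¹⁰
B > D > C > A

Comparing growth rates:
B = eⁿ is O(eⁿ)
D = n¹⁰ is O(n¹⁰)
C = n log²(n) is O(n log² n)
A = n log(n) is O(n log n)

Therefore, the order from fastest to slowest is: B > D > C > A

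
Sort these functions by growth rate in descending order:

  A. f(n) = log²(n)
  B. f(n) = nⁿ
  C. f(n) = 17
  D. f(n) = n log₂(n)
B > D > A > C

Comparing growth rates:
B = nⁿ is O(nⁿ)
D = n log₂(n) is O(n log n)
A = log²(n) is O(log² n)
C = 17 is O(1)

Therefore, the order from fastest to slowest is: B > D > A > C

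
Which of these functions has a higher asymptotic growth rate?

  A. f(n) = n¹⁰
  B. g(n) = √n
A

f(n) = n¹⁰ is O(n¹⁰), while g(n) = √n is O(√n).
Since O(n¹⁰) grows faster than O(√n), f(n) dominates.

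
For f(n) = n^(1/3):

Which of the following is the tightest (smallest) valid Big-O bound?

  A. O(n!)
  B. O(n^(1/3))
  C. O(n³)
B

f(n) = n^(1/3) is O(n^(1/3)).
All listed options are valid Big-O bounds (upper bounds),
but O(n^(1/3)) is the tightest (smallest valid bound).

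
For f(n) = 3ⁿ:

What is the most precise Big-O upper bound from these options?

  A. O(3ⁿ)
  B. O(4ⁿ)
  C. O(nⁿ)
A

f(n) = 3ⁿ is O(3ⁿ).
All listed options are valid Big-O bounds (upper bounds),
but O(3ⁿ) is the tightest (smallest valid bound).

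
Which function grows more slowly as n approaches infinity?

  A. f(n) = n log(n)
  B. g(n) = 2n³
A

f(n) = n log(n) is O(n log n), while g(n) = 2n³ is O(n³).
Since O(n log n) grows slower than O(n³), f(n) is dominated.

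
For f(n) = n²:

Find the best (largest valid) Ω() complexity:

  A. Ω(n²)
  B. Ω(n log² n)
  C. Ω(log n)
A

f(n) = n² is Ω(n²).
All listed options are valid Big-Ω bounds (lower bounds),
but Ω(n²) is the tightest (largest valid bound).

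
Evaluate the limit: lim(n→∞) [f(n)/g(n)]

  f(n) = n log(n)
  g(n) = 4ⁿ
0

Since n log(n) (O(n log n)) grows slower than 4ⁿ (O(4ⁿ)),
the ratio f(n)/g(n) → 0 as n → ∞.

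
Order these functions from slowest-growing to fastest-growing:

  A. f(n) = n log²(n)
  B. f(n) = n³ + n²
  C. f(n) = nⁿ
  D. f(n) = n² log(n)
A < D < B < C

Comparing growth rates:
A = n log²(n) is O(n log² n)
D = n² log(n) is O(n² log n)
B = n³ + n² is O(n³)
C = nⁿ is O(nⁿ)

Therefore, the order from slowest to fastest is: A < D < B < C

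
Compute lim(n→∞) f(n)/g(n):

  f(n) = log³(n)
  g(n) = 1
∞

Since log³(n) (O(log³ n)) grows faster than 1 (O(1)),
the ratio f(n)/g(n) → ∞ as n → ∞.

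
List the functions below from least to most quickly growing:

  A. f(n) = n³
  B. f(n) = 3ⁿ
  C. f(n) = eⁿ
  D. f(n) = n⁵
A < D < C < B

Comparing growth rates:
A = n³ is O(n³)
D = n⁵ is O(n⁵)
C = eⁿ is O(eⁿ)
B = 3ⁿ is O(3ⁿ)

Therefore, the order from slowest to fastest is: A < D < C < B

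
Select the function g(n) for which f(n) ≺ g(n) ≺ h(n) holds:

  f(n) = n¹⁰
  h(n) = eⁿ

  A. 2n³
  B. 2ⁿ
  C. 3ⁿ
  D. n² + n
B

We need g(n) with n¹⁰ = o(g(n)) and g(n) = o(eⁿ), i.e. O(n¹⁰) ≺ g ≺ O(eⁿ).
Check each option:
  A. 2n³ — O(n³) does not grow strictly faster than f(n)
  B. 2ⁿ — O(2ⁿ) is strictly between O(n¹⁰) and O(eⁿ) ✓
  C. 3ⁿ — O(3ⁿ) does not grow strictly slower than h(n)
  D. n² + n — O(n²) does not grow strictly faster than f(n)

Only option B (2ⁿ) lies strictly between.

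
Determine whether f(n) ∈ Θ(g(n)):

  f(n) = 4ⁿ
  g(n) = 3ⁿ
False

f(n) = 4ⁿ is O(4ⁿ), and g(n) = 3ⁿ is O(3ⁿ).
Since they have different growth rates, f(n) = Θ(g(n)) is false.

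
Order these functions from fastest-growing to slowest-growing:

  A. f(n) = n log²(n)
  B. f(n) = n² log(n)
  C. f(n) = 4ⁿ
C > B > A

Comparing growth rates:
C = 4ⁿ is O(4ⁿ)
B = n² log(n) is O(n² log n)
A = n log²(n) is O(n log² n)

Therefore, the order from fastest to slowest is: C > B > A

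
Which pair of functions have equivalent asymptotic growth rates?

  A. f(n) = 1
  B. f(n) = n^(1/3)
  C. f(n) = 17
A and C

Examining each function:
  A. 1 is O(1)
  B. n^(1/3) is O(n^(1/3))
  C. 17 is O(1)

Functions A and C both have the same complexity class.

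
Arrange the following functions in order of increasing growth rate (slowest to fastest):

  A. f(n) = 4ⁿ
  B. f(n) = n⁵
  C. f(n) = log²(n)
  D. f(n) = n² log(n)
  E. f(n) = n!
C < D < B < A < E

Comparing growth rates:
C = log²(n) is O(log² n)
D = n² log(n) is O(n² log n)
B = n⁵ is O(n⁵)
A = 4ⁿ is O(4ⁿ)
E = n! is O(n!)

Therefore, the order from slowest to fastest is: C < D < B < A < E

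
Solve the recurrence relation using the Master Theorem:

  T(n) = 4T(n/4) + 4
Θ(n)

Master Theorem: a = 4, b = 4, f(n) = 4.
Compute the critical exponent d = log₄(4) = 1.
Compare f(n) = Θ(1) against n^d:
  k = 0 < d = 1, so f(n) = O(n^(d-ε)) — Case 1.
  The recursion cost dominates: T(n) = Θ(n^d) = Θ(n).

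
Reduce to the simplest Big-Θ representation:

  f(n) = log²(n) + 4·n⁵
Θ(n⁵)

Order the terms by growth rate: log²(n) ≺ 4·n⁵.
The fastest-growing term 4·n⁵ dominates as n → ∞; dropping its constant factor gives Θ(n⁵).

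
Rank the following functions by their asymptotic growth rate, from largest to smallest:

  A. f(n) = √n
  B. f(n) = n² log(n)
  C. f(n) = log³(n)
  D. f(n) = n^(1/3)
B > A > D > C

Comparing growth rates:
B = n² log(n) is O(n² log n)
A = √n is O(√n)
D = n^(1/3) is O(n^(1/3))
C = log³(n) is O(log³ n)

Therefore, the order from fastest to slowest is: B > A > D > C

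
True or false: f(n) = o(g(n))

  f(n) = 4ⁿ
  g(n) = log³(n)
False

f(n) = 4ⁿ is O(4ⁿ), and g(n) = log³(n) is O(log³ n).
Since O(4ⁿ) grows faster than or equal to O(log³ n), f(n) = o(g(n)) is false.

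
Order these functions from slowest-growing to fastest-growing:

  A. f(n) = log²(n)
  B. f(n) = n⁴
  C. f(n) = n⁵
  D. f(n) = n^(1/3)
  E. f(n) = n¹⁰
A < D < B < C < E

Comparing growth rates:
A = log²(n) is O(log² n)
D = n^(1/3) is O(n^(1/3))
B = n⁴ is O(n⁴)
C = n⁵ is O(n⁵)
E = n¹⁰ is O(n¹⁰)

Therefore, the order from slowest to fastest is: A < D < B < C < E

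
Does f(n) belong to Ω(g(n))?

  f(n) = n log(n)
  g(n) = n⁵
False

f(n) = n log(n) is O(n log n), and g(n) = n⁵ is O(n⁵).
Since O(n log n) grows slower than O(n⁵), f(n) = Ω(g(n)) is false.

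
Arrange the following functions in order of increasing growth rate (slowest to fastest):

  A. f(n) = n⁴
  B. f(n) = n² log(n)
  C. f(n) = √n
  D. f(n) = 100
D < C < B < A

Comparing growth rates:
D = 100 is O(1)
C = √n is O(√n)
B = n² log(n) is O(n² log n)
A = n⁴ is O(n⁴)

Therefore, the order from slowest to fastest is: D < C < B < A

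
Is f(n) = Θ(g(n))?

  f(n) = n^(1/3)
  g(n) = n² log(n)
False

f(n) = n^(1/3) is O(n^(1/3)), and g(n) = n² log(n) is O(n² log n).
Since they have different growth rates, f(n) = Θ(g(n)) is false.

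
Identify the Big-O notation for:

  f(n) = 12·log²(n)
O(log² n)

The dominant term in 12·log²(n) is 12·log²(n), which is Θ(log² n).
Constants are absorbed, so the tightest bound is O(log² n).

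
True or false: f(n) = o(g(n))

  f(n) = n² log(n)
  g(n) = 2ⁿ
True

f(n) = n² log(n) is O(n² log n), and g(n) = 2ⁿ is O(2ⁿ).
Since O(n² log n) grows strictly slower than O(2ⁿ), f(n) = o(g(n)) is true.
This means lim(n→∞) f(n)/g(n) = 0.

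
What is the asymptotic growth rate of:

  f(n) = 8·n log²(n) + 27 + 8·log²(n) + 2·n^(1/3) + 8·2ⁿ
Θ(2ⁿ)

Order the terms by growth rate: 27 ≺ 8·log²(n) ≺ 2·n^(1/3) ≺ 8·n log²(n) ≺ 8·2ⁿ.
The fastest-growing term 8·2ⁿ dominates as n → ∞; dropping its constant factor gives Θ(2ⁿ).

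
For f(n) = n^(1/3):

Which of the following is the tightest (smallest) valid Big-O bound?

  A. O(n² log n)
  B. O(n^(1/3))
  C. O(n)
B

f(n) = n^(1/3) is O(n^(1/3)).
All listed options are valid Big-O bounds (upper bounds),
but O(n^(1/3)) is the tightest (smallest valid bound).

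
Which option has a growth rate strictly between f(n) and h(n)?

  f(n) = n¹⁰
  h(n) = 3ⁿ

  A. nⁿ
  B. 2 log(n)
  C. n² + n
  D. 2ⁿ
D

We need g(n) with n¹⁰ = o(g(n)) and g(n) = o(3ⁿ), i.e. O(n¹⁰) ≺ g ≺ O(3ⁿ).
Check each option:
  A. nⁿ — O(nⁿ) does not grow strictly slower than h(n)
  B. 2 log(n) — O(log n) does not grow strictly faster than f(n)
  C. n² + n — O(n²) does not grow strictly faster than f(n)
  D. 2ⁿ — O(2ⁿ) is strictly between O(n¹⁰) and O(3ⁿ) ✓

Only option D (2ⁿ) lies strictly between.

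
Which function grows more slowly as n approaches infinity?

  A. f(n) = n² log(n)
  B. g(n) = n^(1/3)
B

f(n) = n² log(n) is O(n² log n), while g(n) = n^(1/3) is O(n^(1/3)).
Since O(n^(1/3)) grows slower than O(n² log n), g(n) is dominated.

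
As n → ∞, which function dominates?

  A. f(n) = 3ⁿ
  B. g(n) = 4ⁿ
B

f(n) = 3ⁿ is O(3ⁿ), while g(n) = 4ⁿ is O(4ⁿ).
Since O(4ⁿ) grows faster than O(3ⁿ), g(n) dominates.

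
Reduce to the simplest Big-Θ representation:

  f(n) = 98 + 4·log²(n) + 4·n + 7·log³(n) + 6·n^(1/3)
Θ(n)

Order the terms by growth rate: 98 ≺ 4·log²(n) ≺ 7·log³(n) ≺ 6·n^(1/3) ≺ 4·n.
The fastest-growing term 4·n dominates as n → ∞; dropping its constant factor gives Θ(n).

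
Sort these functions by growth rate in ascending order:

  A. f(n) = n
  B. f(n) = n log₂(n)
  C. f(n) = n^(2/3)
C < A < B

Comparing growth rates:
C = n^(2/3) is O(n^(2/3))
A = n is O(n)
B = n log₂(n) is O(n log n)

Therefore, the order from slowest to fastest is: C < A < B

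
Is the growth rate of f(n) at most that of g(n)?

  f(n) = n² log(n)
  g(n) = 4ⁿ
True

f(n) = n² log(n) is O(n² log n), and g(n) = 4ⁿ is O(4ⁿ).
Since O(n² log n) ⊆ O(4ⁿ) (f grows no faster than g), f(n) = O(g(n)) is true.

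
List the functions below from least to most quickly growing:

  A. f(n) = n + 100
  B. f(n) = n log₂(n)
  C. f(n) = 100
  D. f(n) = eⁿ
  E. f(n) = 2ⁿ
C < A < B < E < D

Comparing growth rates:
C = 100 is O(1)
A = n + 100 is O(n)
B = n log₂(n) is O(n log n)
E = 2ⁿ is O(2ⁿ)
D = eⁿ is O(eⁿ)

Therefore, the order from slowest to fastest is: C < A < B < E < D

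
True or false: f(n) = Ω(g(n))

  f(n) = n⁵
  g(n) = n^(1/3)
True

f(n) = n⁵ is O(n⁵), and g(n) = n^(1/3) is O(n^(1/3)).
Since O(n⁵) grows at least as fast as O(n^(1/3)), f(n) = Ω(g(n)) is true.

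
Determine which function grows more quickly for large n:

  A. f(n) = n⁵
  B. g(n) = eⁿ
B

f(n) = n⁵ is O(n⁵), while g(n) = eⁿ is O(eⁿ).
Since O(eⁿ) grows faster than O(n⁵), g(n) dominates.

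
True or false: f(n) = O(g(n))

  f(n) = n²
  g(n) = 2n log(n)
False

f(n) = n² is O(n²), and g(n) = 2n log(n) is O(n log n).
Since O(n²) grows faster than O(n log n), f(n) = O(g(n)) is false.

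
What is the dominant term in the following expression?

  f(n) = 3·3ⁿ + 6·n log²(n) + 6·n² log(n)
3·3ⁿ

Looking at each term:
  - 3·3ⁿ is O(3ⁿ)
  - 6·n log²(n) is O(n log² n)
  - 6·n² log(n) is O(n² log n)

The term 3·3ⁿ (O(3ⁿ)) grows fastest and dominates all others.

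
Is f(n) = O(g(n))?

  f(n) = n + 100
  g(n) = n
True

f(n) = n + 100 and g(n) = n are both O(n).
Big-O permits equal growth rates (f ≤ c·g for some c), so f(n) = O(g(n)) is true.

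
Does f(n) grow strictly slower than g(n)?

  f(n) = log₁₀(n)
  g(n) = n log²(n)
True

f(n) = log₁₀(n) is O(log n), and g(n) = n log²(n) is O(n log² n).
Since O(log n) grows strictly slower than O(n log² n), f(n) = o(g(n)) is true.
This means lim(n→∞) f(n)/g(n) = 0.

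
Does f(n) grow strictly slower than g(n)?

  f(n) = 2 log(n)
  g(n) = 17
False

f(n) = 2 log(n) is O(log n), and g(n) = 17 is O(1).
Since O(log n) grows faster than or equal to O(1), f(n) = o(g(n)) is false.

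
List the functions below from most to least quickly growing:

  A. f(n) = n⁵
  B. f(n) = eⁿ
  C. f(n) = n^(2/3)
B > A > C

Comparing growth rates:
B = eⁿ is O(eⁿ)
A = n⁵ is O(n⁵)
C = n^(2/3) is O(n^(2/3))

Therefore, the order from fastest to slowest is: B > A > C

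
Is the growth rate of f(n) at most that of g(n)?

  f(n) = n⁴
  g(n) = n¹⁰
True

f(n) = n⁴ is O(n⁴), and g(n) = n¹⁰ is O(n¹⁰).
Since O(n⁴) ⊆ O(n¹⁰) (f grows no faster than g), f(n) = O(g(n)) is true.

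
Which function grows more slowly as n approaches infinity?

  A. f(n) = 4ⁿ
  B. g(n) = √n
B

f(n) = 4ⁿ is O(4ⁿ), while g(n) = √n is O(√n).
Since O(√n) grows slower than O(4ⁿ), g(n) is dominated.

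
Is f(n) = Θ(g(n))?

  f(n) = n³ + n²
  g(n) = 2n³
True

f(n) = n³ + n² and g(n) = 2n³ are both O(n³).
Since they have the same asymptotic growth rate, f(n) = Θ(g(n)) is true.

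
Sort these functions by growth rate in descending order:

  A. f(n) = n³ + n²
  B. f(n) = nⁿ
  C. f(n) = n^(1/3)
B > A > C

Comparing growth rates:
B = nⁿ is O(nⁿ)
A = n³ + n² is O(n³)
C = n^(1/3) is O(n^(1/3))

Therefore, the order from fastest to slowest is: B > A > C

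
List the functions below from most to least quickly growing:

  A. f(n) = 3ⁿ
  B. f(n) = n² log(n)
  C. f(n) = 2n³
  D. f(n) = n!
D > A > C > B

Comparing growth rates:
D = n! is O(n!)
A = 3ⁿ is O(3ⁿ)
C = 2n³ is O(n³)
B = n² log(n) is O(n² log n)

Therefore, the order from fastest to slowest is: D > A > C > B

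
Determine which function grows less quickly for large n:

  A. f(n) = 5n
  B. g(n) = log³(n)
B

f(n) = 5n is O(n), while g(n) = log³(n) is O(log³ n).
Since O(log³ n) grows slower than O(n), g(n) is dominated.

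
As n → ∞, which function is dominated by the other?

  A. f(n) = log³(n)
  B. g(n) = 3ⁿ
A

f(n) = log³(n) is O(log³ n), while g(n) = 3ⁿ is O(3ⁿ).
Since O(log³ n) grows slower than O(3ⁿ), f(n) is dominated.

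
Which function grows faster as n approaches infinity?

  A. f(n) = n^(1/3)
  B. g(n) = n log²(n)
B

f(n) = n^(1/3) is O(n^(1/3)), while g(n) = n log²(n) is O(n log² n).
Since O(n log² n) grows faster than O(n^(1/3)), g(n) dominates.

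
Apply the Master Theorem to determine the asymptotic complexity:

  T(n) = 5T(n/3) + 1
Θ(n^log₃(5))

Master Theorem: a = 5, b = 3, f(n) = 1.
Compute the critical exponent d = log₃(5) = 1.465.
Compare f(n) = Θ(1) against n^d:
  k = 0 < d = 1.465, so f(n) = O(n^(d-ε)) — Case 1.
  The recursion cost dominates: T(n) = Θ(n^d) = Θ(n^log₃(5)).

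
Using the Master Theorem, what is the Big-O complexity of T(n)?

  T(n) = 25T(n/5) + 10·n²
Θ(n² log n)

Master Theorem: a = 25, b = 5, f(n) = 10·n².
Compute the critical exponent d = log₅(25) = 2.
Compare f(n) = Θ(n²) against n^d:
  k = 2 = d, so f(n) = Θ(n^d) — Case 2.
  Work is balanced across levels: T(n) = Θ(n^d log n) = Θ(n² log n).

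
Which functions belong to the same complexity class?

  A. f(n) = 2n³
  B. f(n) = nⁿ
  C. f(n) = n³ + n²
A and C

Examining each function:
  A. 2n³ is O(n³)
  B. nⁿ is O(nⁿ)
  C. n³ + n² is O(n³)

Functions A and C both have the same complexity class.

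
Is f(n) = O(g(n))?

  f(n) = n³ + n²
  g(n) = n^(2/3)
False

f(n) = n³ + n² is O(n³), and g(n) = n^(2/3) is O(n^(2/3)).
Since O(n³) grows faster than O(n^(2/3)), f(n) = O(g(n)) is false.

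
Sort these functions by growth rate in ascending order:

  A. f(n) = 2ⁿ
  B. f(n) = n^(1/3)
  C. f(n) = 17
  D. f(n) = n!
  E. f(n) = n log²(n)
C < B < E < A < D

Comparing growth rates:
C = 17 is O(1)
B = n^(1/3) is O(n^(1/3))
E = n log²(n) is O(n log² n)
A = 2ⁿ is O(2ⁿ)
D = n! is O(n!)

Therefore, the order from slowest to fastest is: C < B < E < A < D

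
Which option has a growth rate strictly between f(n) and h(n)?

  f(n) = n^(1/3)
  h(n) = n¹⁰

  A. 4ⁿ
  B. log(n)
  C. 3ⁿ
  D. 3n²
D

We need g(n) with n^(1/3) = o(g(n)) and g(n) = o(n¹⁰), i.e. O(n^(1/3)) ≺ g ≺ O(n¹⁰).
Check each option:
  A. 4ⁿ — O(4ⁿ) does not grow strictly slower than h(n)
  B. log(n) — O(log n) does not grow strictly faster than f(n)
  C. 3ⁿ — O(3ⁿ) does not grow strictly slower than h(n)
  D. 3n² — O(n²) is strictly between O(n^(1/3)) and O(n¹⁰) ✓

Only option D (3n²) lies strictly between.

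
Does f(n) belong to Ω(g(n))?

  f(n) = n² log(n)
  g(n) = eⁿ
False

f(n) = n² log(n) is O(n² log n), and g(n) = eⁿ is O(eⁿ).
Since O(n² log n) grows slower than O(eⁿ), f(n) = Ω(g(n)) is false.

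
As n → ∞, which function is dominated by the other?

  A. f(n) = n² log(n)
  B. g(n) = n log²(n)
B

f(n) = n² log(n) is O(n² log n), while g(n) = n log²(n) is O(n log² n).
Since O(n log² n) grows slower than O(n² log n), g(n) is dominated.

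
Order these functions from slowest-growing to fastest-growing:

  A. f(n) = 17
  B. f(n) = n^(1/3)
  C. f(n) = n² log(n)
A < B < C

Comparing growth rates:
A = 17 is O(1)
B = n^(1/3) is O(n^(1/3))
C = n² log(n) is O(n² log n)

Therefore, the order from slowest to fastest is: A < B < C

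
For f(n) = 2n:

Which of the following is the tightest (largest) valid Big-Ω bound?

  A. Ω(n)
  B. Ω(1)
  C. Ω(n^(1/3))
A

f(n) = 2n is Ω(n).
All listed options are valid Big-Ω bounds (lower bounds),
but Ω(n) is the tightest (largest valid bound).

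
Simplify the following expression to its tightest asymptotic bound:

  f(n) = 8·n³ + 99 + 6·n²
Θ(n³)

Order the terms by growth rate: 99 ≺ 6·n² ≺ 8·n³.
The fastest-growing term 8·n³ dominates as n → ∞; dropping its constant factor gives Θ(n³).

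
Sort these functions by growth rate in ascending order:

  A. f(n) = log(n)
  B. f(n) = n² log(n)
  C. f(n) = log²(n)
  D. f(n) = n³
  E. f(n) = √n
A < C < E < B < D

Comparing growth rates:
A = log(n) is O(log n)
C = log²(n) is O(log² n)
E = √n is O(√n)
B = n² log(n) is O(n² log n)
D = n³ is O(n³)

Therefore, the order from slowest to fastest is: A < C < E < B < D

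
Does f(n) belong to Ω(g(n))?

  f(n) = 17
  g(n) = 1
True

f(n) = 17 and g(n) = 1 are both O(1).
Big-Ω permits equal growth rates (f ≥ c·g for some c > 0), so f(n) = Ω(g(n)) is true.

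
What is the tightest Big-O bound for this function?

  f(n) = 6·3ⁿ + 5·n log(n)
O(3ⁿ)

The dominant term in 6·3ⁿ + 5·n log(n) is 6·3ⁿ, which is Θ(3ⁿ).
Lower-order terms (5·n log(n)) are asymptotically negligible.
Constants are absorbed, so the tightest bound is O(3ⁿ).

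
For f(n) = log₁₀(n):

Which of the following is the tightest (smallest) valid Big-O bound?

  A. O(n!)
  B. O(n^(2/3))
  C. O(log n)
C

f(n) = log₁₀(n) is O(log n).
All listed options are valid Big-O bounds (upper bounds),
but O(log n) is the tightest (smallest valid bound).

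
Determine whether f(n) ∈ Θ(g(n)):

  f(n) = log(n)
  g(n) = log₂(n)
True

f(n) = log(n) and g(n) = log₂(n) are both O(log n).
Since they have the same asymptotic growth rate, f(n) = Θ(g(n)) is true.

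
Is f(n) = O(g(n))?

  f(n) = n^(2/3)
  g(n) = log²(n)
False

f(n) = n^(2/3) is O(n^(2/3)), and g(n) = log²(n) is O(log² n).
Since O(n^(2/3)) grows faster than O(log² n), f(n) = O(g(n)) is false.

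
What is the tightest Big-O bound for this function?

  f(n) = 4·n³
O(n³)

The dominant term in 4·n³ is 4·n³, which is Θ(n³).
Constants are absorbed, so the tightest bound is O(n³).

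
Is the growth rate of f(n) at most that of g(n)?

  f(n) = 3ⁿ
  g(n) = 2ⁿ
False

f(n) = 3ⁿ is O(3ⁿ), and g(n) = 2ⁿ is O(2ⁿ).
Since O(3ⁿ) grows faster than O(2ⁿ), f(n) = O(g(n)) is false.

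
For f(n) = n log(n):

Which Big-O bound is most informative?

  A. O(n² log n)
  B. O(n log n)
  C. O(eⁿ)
B

f(n) = n log(n) is O(n log n).
All listed options are valid Big-O bounds (upper bounds),
but O(n log n) is the tightest (smallest valid bound).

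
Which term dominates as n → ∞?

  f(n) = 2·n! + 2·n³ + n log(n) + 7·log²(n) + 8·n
2·n!

Looking at each term:
  - 2·n! is O(n!)
  - 2·n³ is O(n³)
  - n log(n) is O(n log n)
  - 7·log²(n) is O(log² n)
  - 8·n is O(n)

The term 2·n! (O(n!)) grows fastest and dominates all others.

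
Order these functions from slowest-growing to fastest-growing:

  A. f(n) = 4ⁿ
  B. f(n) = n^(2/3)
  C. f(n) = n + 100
B < C < A

Comparing growth rates:
B = n^(2/3) is O(n^(2/3))
C = n + 100 is O(n)
A = 4ⁿ is O(4ⁿ)

Therefore, the order from slowest to fastest is: B < C < A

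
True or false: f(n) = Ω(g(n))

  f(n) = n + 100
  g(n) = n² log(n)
False

f(n) = n + 100 is O(n), and g(n) = n² log(n) is O(n² log n).
Since O(n) grows slower than O(n² log n), f(n) = Ω(g(n)) is false.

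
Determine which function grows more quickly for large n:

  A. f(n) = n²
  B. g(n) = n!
B

f(n) = n² is O(n²), while g(n) = n! is O(n!).
Since O(n!) grows faster than O(n²), g(n) dominates.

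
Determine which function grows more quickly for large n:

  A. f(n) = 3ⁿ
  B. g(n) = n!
B

f(n) = 3ⁿ is O(3ⁿ), while g(n) = n! is O(n!).
Since O(n!) grows faster than O(3ⁿ), g(n) dominates.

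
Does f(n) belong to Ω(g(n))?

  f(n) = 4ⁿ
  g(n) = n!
False

f(n) = 4ⁿ is O(4ⁿ), and g(n) = n! is O(n!).
Since O(4ⁿ) grows slower than O(n!), f(n) = Ω(g(n)) is false.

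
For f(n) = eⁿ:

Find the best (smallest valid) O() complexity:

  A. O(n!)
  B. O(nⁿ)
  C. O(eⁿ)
C

f(n) = eⁿ is O(eⁿ).
All listed options are valid Big-O bounds (upper bounds),
but O(eⁿ) is the tightest (smallest valid bound).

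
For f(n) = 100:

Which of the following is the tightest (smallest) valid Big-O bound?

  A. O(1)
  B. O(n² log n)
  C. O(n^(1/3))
A

f(n) = 100 is O(1).
All listed options are valid Big-O bounds (upper bounds),
but O(1) is the tightest (smallest valid bound).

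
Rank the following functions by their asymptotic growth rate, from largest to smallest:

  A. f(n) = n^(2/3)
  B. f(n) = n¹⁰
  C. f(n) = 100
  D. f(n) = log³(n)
B > A > D > C

Comparing growth rates:
B = n¹⁰ is O(n¹⁰)
A = n^(2/3) is O(n^(2/3))
D = log³(n) is O(log³ n)
C = 100 is O(1)

Therefore, the order from fastest to slowest is: B > A > D > C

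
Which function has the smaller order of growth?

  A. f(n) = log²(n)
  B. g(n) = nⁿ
A

f(n) = log²(n) is O(log² n), while g(n) = nⁿ is O(nⁿ).
Since O(log² n) grows slower than O(nⁿ), f(n) is dominated.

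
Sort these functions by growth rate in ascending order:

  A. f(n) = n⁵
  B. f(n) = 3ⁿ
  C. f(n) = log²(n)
C < A < B

Comparing growth rates:
C = log²(n) is O(log² n)
A = n⁵ is O(n⁵)
B = 3ⁿ is O(3ⁿ)

Therefore, the order from slowest to fastest is: C < A < B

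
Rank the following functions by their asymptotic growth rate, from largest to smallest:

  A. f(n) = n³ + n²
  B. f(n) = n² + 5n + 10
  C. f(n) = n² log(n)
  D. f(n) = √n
A > C > B > D

Comparing growth rates:
A = n³ + n² is O(n³)
C = n² log(n) is O(n² log n)
B = n² + 5n + 10 is O(n²)
D = √n is O(√n)

Therefore, the order from fastest to slowest is: A > C > B > D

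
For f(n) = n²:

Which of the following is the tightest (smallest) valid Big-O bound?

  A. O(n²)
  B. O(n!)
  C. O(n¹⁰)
A

f(n) = n² is O(n²).
All listed options are valid Big-O bounds (upper bounds),
but O(n²) is the tightest (smallest valid bound).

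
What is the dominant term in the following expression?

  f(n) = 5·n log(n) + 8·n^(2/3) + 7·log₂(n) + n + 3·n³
3·n³

Looking at each term:
  - 5·n log(n) is O(n log n)
  - 8·n^(2/3) is O(n^(2/3))
  - 7·log₂(n) is O(log n)
  - n is O(n)
  - 3·n³ is O(n³)

The term 3·n³ (O(n³)) grows fastest and dominates all others.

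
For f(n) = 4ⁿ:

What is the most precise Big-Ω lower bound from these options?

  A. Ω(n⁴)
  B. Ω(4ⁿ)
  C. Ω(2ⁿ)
B

f(n) = 4ⁿ is Ω(4ⁿ).
All listed options are valid Big-Ω bounds (lower bounds),
but Ω(4ⁿ) is the tightest (largest valid bound).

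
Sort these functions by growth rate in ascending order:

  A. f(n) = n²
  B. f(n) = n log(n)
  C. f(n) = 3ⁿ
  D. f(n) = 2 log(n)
D < B < A < C

Comparing growth rates:
D = 2 log(n) is O(log n)
B = n log(n) is O(n log n)
A = n² is O(n²)
C = 3ⁿ is O(3ⁿ)

Therefore, the order from slowest to fastest is: D < B < A < C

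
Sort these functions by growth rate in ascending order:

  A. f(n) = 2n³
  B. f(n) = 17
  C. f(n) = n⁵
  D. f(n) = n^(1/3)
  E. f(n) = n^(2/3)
B < D < E < A < C

Comparing growth rates:
B = 17 is O(1)
D = n^(1/3) is O(n^(1/3))
E = n^(2/3) is O(n^(2/3))
A = 2n³ is O(n³)
C = n⁵ is O(n⁵)

Therefore, the order from slowest to fastest is: B < D < E < A < C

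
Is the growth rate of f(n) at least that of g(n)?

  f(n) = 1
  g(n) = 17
True

f(n) = 1 and g(n) = 17 are both O(1).
Big-Ω permits equal growth rates (f ≥ c·g for some c > 0), so f(n) = Ω(g(n)) is true.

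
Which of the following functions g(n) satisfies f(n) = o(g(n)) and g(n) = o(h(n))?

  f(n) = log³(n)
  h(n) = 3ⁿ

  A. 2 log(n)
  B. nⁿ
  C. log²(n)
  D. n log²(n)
D

We need g(n) with log³(n) = o(g(n)) and g(n) = o(3ⁿ), i.e. O(log³ n) ≺ g ≺ O(3ⁿ).
Check each option:
  A. 2 log(n) — O(log n) does not grow strictly faster than f(n)
  B. nⁿ — O(nⁿ) does not grow strictly slower than h(n)
  C. log²(n) — O(log² n) does not grow strictly faster than f(n)
  D. n log²(n) — O(n log² n) is strictly between O(log³ n) and O(3ⁿ) ✓

Only option D (n log²(n)) lies strictly between.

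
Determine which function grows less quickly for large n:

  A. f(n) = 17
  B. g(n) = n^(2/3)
A

f(n) = 17 is O(1), while g(n) = n^(2/3) is O(n^(2/3)).
Since O(1) grows slower than O(n^(2/3)), f(n) is dominated.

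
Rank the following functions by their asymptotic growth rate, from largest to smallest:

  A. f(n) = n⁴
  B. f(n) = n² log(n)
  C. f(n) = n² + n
A > B > C

Comparing growth rates:
A = n⁴ is O(n⁴)
B = n² log(n) is O(n² log n)
C = n² + n is O(n²)

Therefore, the order from fastest to slowest is: A > B > C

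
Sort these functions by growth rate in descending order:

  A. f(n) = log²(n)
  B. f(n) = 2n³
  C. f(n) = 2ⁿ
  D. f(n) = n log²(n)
C > B > D > A

Comparing growth rates:
C = 2ⁿ is O(2ⁿ)
B = 2n³ is O(n³)
D = n log²(n) is O(n log² n)
A = log²(n) is O(log² n)

Therefore, the order from fastest to slowest is: C > B > D > A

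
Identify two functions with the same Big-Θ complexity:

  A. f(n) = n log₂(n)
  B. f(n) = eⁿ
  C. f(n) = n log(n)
A and C

Examining each function:
  A. n log₂(n) is O(n log n)
  B. eⁿ is O(eⁿ)
  C. n log(n) is O(n log n)

Functions A and C both have the same complexity class.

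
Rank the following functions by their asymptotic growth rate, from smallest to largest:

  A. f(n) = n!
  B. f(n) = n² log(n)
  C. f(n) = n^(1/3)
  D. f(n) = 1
D < C < B < A

Comparing growth rates:
D = 1 is O(1)
C = n^(1/3) is O(n^(1/3))
B = n² log(n) is O(n² log n)
A = n! is O(n!)

Therefore, the order from slowest to fastest is: D < C < B < A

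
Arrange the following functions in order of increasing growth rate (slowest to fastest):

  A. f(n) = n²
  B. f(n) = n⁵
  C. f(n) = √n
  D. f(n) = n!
C < A < B < D

Comparing growth rates:
C = √n is O(√n)
A = n² is O(n²)
B = n⁵ is O(n⁵)
D = n! is O(n!)

Therefore, the order from slowest to fastest is: C < A < B < D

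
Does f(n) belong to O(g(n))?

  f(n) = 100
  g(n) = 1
True

f(n) = 100 and g(n) = 1 are both O(1).
Big-O permits equal growth rates (f ≤ c·g for some c), so f(n) = O(g(n)) is true.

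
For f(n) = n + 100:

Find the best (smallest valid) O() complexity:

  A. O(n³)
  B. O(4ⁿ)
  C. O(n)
C

f(n) = n + 100 is O(n).
All listed options are valid Big-O bounds (upper bounds),
but O(n) is the tightest (smallest valid bound).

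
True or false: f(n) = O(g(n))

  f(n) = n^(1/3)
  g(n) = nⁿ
True

f(n) = n^(1/3) is O(n^(1/3)), and g(n) = nⁿ is O(nⁿ).
Since O(n^(1/3)) ⊆ O(nⁿ) (f grows no faster than g), f(n) = O(g(n)) is true.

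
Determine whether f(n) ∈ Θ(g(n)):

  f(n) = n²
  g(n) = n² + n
True

f(n) = n² and g(n) = n² + n are both O(n²).
Since they have the same asymptotic growth rate, f(n) = Θ(g(n)) is true.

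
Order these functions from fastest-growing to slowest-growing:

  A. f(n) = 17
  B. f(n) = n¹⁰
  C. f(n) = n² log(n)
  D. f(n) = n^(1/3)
B > C > D > A

Comparing growth rates:
B = n¹⁰ is O(n¹⁰)
C = n² log(n) is O(n² log n)
D = n^(1/3) is O(n^(1/3))
A = 17 is O(1)

Therefore, the order from fastest to slowest is: B > C > D > A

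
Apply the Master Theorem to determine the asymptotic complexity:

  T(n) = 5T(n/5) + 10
Θ(n)

Master Theorem: a = 5, b = 5, f(n) = 10.
Compute the critical exponent d = log₅(5) = 1.
Compare f(n) = Θ(1) against n^d:
  k = 0 < d = 1, so f(n) = O(n^(d-ε)) — Case 1.
  The recursion cost dominates: T(n) = Θ(n^d) = Θ(n).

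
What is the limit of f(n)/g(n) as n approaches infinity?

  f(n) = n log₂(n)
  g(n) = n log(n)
1/log(2)

Since n log₂(n) and n log(n) have the same growth rate (O(n log n)),
the ratio converges to a constant: 1/log(2).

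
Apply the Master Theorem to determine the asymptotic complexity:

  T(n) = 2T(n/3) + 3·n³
Θ(n³)

Master Theorem: a = 2, b = 3, f(n) = 3·n³.
Compute the critical exponent d = log₃(2) = 0.631.
Compare f(n) = Θ(n³) against n^d:
  k = 3 > d = 0.631, so f(n) = Ω(n^(d+ε)) — Case 3.
  Regularity: a·(n/b)^3/n^3 = a/b^3 = 2/27 < 1 ✓.
  The top-level work dominates: T(n) = Θ(f(n)) = Θ(n³).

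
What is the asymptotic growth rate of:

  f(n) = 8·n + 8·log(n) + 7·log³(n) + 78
Θ(n)

Order the terms by growth rate: 78 ≺ 8·log(n) ≺ 7·log³(n) ≺ 8·n.
The fastest-growing term 8·n dominates as n → ∞; dropping its constant factor gives Θ(n).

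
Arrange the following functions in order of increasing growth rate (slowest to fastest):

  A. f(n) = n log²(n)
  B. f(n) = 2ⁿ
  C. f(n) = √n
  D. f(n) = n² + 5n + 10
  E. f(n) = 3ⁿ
C < A < D < B < E

Comparing growth rates:
C = √n is O(√n)
A = n log²(n) is O(n log² n)
D = n² + 5n + 10 is O(n²)
B = 2ⁿ is O(2ⁿ)
E = 3ⁿ is O(3ⁿ)

Therefore, the order from slowest to fastest is: C < A < D < B < E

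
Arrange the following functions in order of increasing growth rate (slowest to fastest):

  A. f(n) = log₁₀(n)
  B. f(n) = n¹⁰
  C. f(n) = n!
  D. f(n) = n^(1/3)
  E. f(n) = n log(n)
A < D < E < B < C

Comparing growth rates:
A = log₁₀(n) is O(log n)
D = n^(1/3) is O(n^(1/3))
E = n log(n) is O(n log n)
B = n¹⁰ is O(n¹⁰)
C = n! is O(n!)

Therefore, the order from slowest to fastest is: A < D < E < B < C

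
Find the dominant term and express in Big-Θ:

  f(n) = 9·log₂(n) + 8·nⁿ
Θ(nⁿ)

Order the terms by growth rate: 9·log₂(n) ≺ 8·nⁿ.
The fastest-growing term 8·nⁿ dominates as n → ∞; dropping its constant factor gives Θ(nⁿ).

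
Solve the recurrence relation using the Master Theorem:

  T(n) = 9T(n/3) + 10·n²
Θ(n² log n)

Master Theorem: a = 9, b = 3, f(n) = 10·n².
Compute the critical exponent d = log₃(9) = 2.
Compare f(n) = Θ(n²) against n^d:
  k = 2 = d, so f(n) = Θ(n^d) — Case 2.
  Work is balanced across levels: T(n) = Θ(n^d log n) = Θ(n² log n).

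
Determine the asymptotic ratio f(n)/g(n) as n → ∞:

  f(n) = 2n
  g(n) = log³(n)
∞

Since 2n (O(n)) grows faster than log³(n) (O(log³ n)),
the ratio f(n)/g(n) → ∞ as n → ∞.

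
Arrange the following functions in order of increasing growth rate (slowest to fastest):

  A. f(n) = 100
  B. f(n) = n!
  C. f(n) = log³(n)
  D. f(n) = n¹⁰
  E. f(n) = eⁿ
A < C < D < E < B

Comparing growth rates:
A = 100 is O(1)
C = log³(n) is O(log³ n)
D = n¹⁰ is O(n¹⁰)
E = eⁿ is O(eⁿ)
B = n! is O(n!)

Therefore, the order from slowest to fastest is: A < C < D < E < B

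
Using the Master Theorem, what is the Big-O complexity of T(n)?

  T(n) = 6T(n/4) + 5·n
Θ(n^log₄(6))

Master Theorem: a = 6, b = 4, f(n) = 5·n.
Compute the critical exponent d = log₄(6) = 1.292.
Compare f(n) = Θ(n) against n^d:
  k = 1 < d = 1.292, so f(n) = O(n^(d-ε)) — Case 1.
  The recursion cost dominates: T(n) = Θ(n^d) = Θ(n^log₄(6)).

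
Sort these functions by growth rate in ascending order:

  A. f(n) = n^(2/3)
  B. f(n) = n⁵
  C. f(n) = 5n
A < C < B

Comparing growth rates:
A = n^(2/3) is O(n^(2/3))
C = 5n is O(n)
B = n⁵ is O(n⁵)

Therefore, the order from slowest to fastest is: A < C < B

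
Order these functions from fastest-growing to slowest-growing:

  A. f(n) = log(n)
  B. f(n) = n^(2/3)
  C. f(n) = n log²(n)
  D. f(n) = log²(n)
C > B > D > A

Comparing growth rates:
C = n log²(n) is O(n log² n)
B = n^(2/3) is O(n^(2/3))
D = log²(n) is O(log² n)
A = log(n) is O(log n)

Therefore, the order from fastest to slowest is: C > B > D > A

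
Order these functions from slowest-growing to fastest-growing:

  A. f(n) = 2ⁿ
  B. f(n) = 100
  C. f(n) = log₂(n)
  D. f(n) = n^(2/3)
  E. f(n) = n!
B < C < D < A < E

Comparing growth rates:
B = 100 is O(1)
C = log₂(n) is O(log n)
D = n^(2/3) is O(n^(2/3))
A = 2ⁿ is O(2ⁿ)
E = n! is O(n!)

Therefore, the order from slowest to fastest is: B < C < D < A < E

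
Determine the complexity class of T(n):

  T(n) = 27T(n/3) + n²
Θ(n³)

Master Theorem: a = 27, b = 3, f(n) = n².
Compute the critical exponent d = log₃(27) = 3.
Compare f(n) = Θ(n²) against n^d:
  k = 2 < d = 3, so f(n) = O(n^(d-ε)) — Case 1.
  The recursion cost dominates: T(n) = Θ(n^d) = Θ(n³).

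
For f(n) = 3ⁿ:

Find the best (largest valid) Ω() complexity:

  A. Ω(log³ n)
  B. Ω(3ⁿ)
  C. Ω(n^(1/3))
B

f(n) = 3ⁿ is Ω(3ⁿ).
All listed options are valid Big-Ω bounds (lower bounds),
but Ω(3ⁿ) is the tightest (largest valid bound).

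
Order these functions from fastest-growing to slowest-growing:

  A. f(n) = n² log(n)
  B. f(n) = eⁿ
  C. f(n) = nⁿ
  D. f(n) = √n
C > B > A > D

Comparing growth rates:
C = nⁿ is O(nⁿ)
B = eⁿ is O(eⁿ)
A = n² log(n) is O(n² log n)
D = √n is O(√n)

Therefore, the order from fastest to slowest is: C > B > A > D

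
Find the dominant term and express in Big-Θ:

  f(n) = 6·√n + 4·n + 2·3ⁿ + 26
Θ(3ⁿ)

Order the terms by growth rate: 26 ≺ 6·√n ≺ 4·n ≺ 2·3ⁿ.
The fastest-growing term 2·3ⁿ dominates as n → ∞; dropping its constant factor gives Θ(3ⁿ).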